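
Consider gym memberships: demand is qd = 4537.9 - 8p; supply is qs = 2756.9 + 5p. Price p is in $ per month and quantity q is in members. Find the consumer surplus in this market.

Set qd = qs: 4537.9 - 8p = 2756.9 + 5p, so 1781 = 13p and p* = 137.
Plugging p* into demand: q* = 4537.9 - 8(137) = 3441.9.
Demand choke price (qd = 0): p = 4537.9/8 = 567.2375. Consumer surplus = ½ × (567.2375 - 137) × 3441.9 = 740417.225625.

Consumer surplus = 740417.225625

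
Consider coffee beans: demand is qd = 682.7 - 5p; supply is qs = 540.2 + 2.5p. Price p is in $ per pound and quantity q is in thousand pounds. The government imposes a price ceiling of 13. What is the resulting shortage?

With p fixed at 13, quantity demanded is 617.7 and quantity supplied is 572.7.
Shortage = qd - qs = 617.7 - 572.7 = 45.

Shortage = 45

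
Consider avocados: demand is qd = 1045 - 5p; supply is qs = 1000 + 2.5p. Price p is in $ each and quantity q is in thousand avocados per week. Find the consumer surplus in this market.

Consumer surplus = 103022.5

At equilibrium qd = qs, so 1045 - 5p = 1000 + 2.5p; collecting terms, 45 = 7.5p and p* = 6.
Then q* = 1045 - 5(6) = 1015.
Demand choke price (qd = 0): p = 1045/5 = 209. Consumer surplus = ½ × (209 - 6) × 1015 = 103022.5.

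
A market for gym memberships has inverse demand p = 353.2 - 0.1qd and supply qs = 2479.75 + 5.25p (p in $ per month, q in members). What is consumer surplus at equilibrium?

Consumer surplus = 403848.2

Inverting to quantity form: qd = 3532 - 10p.
The market clears where 3532 - 10p = 2479.75 + 5.25p. Rearranging, 15.25p = 1052.25, hence p* = 69.
Substitute back: q* = 3532 - 10(69) = 2842.
Demand choke price (qd = 0): p = 3532/10 = 353.2. Consumer surplus = ½ × (353.2 - 69) × 2842 = 403848.2.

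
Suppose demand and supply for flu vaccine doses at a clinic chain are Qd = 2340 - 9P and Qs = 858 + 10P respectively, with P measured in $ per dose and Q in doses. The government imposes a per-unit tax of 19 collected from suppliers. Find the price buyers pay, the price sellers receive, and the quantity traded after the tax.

P_b = 88, P_s = 69, Q = 1548

Suppliers keep P_s = P_b - 19 per unit, so supply in terms of the buyer price is Qs = 668 + 10P_b.
Market clearing requires 2340 - 9P_b = 668 + 10P_b; hence 1672 = 19P_b and P_b = 88.
Then P_s = 88 - 19 = 69 and Q = 2340 - 9(88) = 1548.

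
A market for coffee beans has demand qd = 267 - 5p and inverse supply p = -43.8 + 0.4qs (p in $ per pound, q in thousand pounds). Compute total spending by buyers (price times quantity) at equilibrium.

Total spending by buyers = 3402

In direct form, qs = 109.5 + 2.5p.
Set qd = qs: 267 - 5p = 109.5 + 2.5p, so 157.5 = 7.5p and p* = 21.
Plugging p* into demand: q* = 267 - 5(21) = 162.
Total spending by buyers = p* × q* = 21 × 162 = 3402.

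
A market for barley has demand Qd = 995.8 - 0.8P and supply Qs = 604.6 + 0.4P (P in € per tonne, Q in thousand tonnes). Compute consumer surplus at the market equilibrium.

Equating demand and supply, 995.8 - 0.8P = 604.6 + 0.4P gives 1.2P = 391.2, so P* = 326.
Substitute back: Q* = 995.8 - 0.8(326) = 735.
Demand choke price (Qd = 0): P = 995.8/0.8 = 1244.75. Consumer surplus = ½ × (1244.75 - 326) × 735 = 337640.625.

Consumer surplus = 337640.625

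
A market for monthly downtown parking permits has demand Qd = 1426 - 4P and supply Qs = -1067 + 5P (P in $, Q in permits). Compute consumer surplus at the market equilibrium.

Consumer surplus = 12640.5

At equilibrium Qd = Qs, so 1426 - 4P = -1067 + 5P; collecting terms, 2493 = 9P and P* = 277.
Plugging P* into demand: Q* = 1426 - 4(277) = 318.
Demand choke price (Qd = 0): P = 1426/4 = 356.5. Consumer surplus = ½ × (356.5 - 277) × 318 = 12640.5.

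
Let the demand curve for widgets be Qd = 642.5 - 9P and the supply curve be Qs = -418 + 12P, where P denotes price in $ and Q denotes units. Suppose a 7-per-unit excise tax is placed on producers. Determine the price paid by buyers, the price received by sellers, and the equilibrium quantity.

P_b = 54.5, P_s = 47.5, Q = 152

Producers keep P_s = P_b - 7 per unit, so supply in terms of the buyer price is Qs = -502 + 12P_b.
Market clearing requires 642.5 - 9P_b = -502 + 12P_b; hence 1144.5 = 21P_b and P_b = 54.5.
So P_s = 47.5 and the quantity traded is Q = 642.5 - 9(54.5) = 152.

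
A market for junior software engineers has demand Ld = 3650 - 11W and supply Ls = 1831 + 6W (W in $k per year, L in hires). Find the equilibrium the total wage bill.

The total wage bill = 264611

The market clears where 3650 - 11W = 1831 + 6W. Rearranging, 17W = 1819, hence W* = 107.
From the demand curve, L* = 3650 - 11(107) = 2473.
The total wage bill = W* × L* = 107 × 2473 = 264611.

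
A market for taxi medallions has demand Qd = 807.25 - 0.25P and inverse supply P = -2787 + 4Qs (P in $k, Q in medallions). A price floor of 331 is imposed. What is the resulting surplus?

Surplus = 55

Solving each curve for Q: Qs = 696.75 + 0.25P.
With P fixed at 331, quantity demanded is 724.5 and quantity supplied is 779.5.
Surplus = Qs - Qd = 779.5 - 724.5 = 55.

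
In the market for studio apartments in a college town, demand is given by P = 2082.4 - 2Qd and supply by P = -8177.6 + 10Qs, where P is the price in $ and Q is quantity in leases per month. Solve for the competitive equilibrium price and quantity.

Rewriting in direct form: Qd = 1041.2 - 0.5P and Qs = 817.76 + 0.1P.
Equating demand and supply, 1041.2 - 0.5P = 817.76 + 0.1P gives 0.6P = 223.44, so P* = 372.4.
Substitute back: Q* = 1041.2 - 0.5(372.4) = 855.

P* = 372.4, Q* = 855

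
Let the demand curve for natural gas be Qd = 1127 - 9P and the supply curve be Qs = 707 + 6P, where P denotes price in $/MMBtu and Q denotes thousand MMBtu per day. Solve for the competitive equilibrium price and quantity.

Equating demand and supply, 1127 - 9P = 707 + 6P gives 15P = 420, so P* = 28.
Plugging P* into demand: Q* = 1127 - 9(28) = 875.

P* = 28, Q* = 875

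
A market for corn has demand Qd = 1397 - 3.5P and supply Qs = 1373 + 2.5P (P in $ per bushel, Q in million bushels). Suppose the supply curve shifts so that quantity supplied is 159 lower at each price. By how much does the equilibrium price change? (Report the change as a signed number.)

ΔP = 26.5

Set Qd = Qs: 1397 - 3.5P = 1373 + 2.5P, so 24 = 6P and P* = 4.
Then Q* = 1397 - 3.5(4) = 1383.
After the shift, supply is Qs = 1214 + 2.5P.
New equilibrium: 183 = 6P, so P = 30.5 and Q = 1290.25.
ΔP = 30.5 - 4 = 26.5.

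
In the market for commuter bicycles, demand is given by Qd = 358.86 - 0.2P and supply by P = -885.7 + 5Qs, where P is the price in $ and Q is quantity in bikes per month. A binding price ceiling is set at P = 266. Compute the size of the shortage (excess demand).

Inverting to quantity form: Qs = 177.14 + 0.2P.
At P = 266: Qd = 305.66 and Qs = 230.34.
Shortage = Qd - Qs = 305.66 - 230.34 = 75.32.

Shortage = 75.32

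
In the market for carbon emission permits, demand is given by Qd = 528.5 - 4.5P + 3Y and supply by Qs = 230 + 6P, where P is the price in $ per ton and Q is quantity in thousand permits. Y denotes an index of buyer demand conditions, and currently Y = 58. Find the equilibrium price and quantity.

With Y = 58, demand is Qd = 702.5 - 4.5P.
The market clears where 702.5 - 4.5P = 230 + 6P. Rearranging, 10.5P = 472.5, hence P* = 45.
Then Q* = 702.5 - 4.5(45) = 500.

P* = 45, Q* = 500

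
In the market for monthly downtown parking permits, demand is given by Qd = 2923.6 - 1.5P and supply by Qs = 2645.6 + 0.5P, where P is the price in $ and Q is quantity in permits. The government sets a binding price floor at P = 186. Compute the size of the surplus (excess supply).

Surplus = 94

With P fixed at 186, quantity demanded is 2644.6 and quantity supplied is 2738.6.
Surplus = Qs - Qd = 2738.6 - 2644.6 = 94.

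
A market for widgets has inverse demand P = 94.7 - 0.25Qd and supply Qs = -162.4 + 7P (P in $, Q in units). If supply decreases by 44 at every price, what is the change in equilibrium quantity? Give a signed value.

Rewriting in direct form: Qd = 378.8 - 4P.
Equating demand and supply, 378.8 - 4P = -162.4 + 7P gives 11P = 541.2, so P* = 49.2.
Plugging P* into demand: Q* = 378.8 - 4(49.2) = 182.
After the shift, supply is Qs = -206.4 + 7P.
The new intersection has 585.2 = 11P, i.e. P = 53.2, Q = 166.
ΔQ = 166 - 182 = -16.

ΔQ = -16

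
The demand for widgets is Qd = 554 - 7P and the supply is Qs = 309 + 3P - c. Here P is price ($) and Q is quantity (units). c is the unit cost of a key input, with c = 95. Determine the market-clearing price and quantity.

With c = 95, supply is Qs = 214 + 3P.
Equating demand and supply, 554 - 7P = 214 + 3P gives 10P = 340, so P* = 34.
Then Q* = 554 - 7(34) = 316.

P* = 34, Q* = 316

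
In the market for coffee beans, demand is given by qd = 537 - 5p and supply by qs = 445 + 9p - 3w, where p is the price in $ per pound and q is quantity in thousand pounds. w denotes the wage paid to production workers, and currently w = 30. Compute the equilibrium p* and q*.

With w = 30, supply is qs = 355 + 9p.
The market clears where 537 - 5p = 355 + 9p. Rearranging, 14p = 182, hence p* = 13.
Plugging p* into demand: q* = 537 - 5(13) = 472.

p* = 13, q* = 472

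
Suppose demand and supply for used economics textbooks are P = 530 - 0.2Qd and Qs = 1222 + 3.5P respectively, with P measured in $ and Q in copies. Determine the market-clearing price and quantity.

In direct form, Qd = 2650 - 5P.
Equating demand and supply, 2650 - 5P = 1222 + 3.5P gives 8.5P = 1428, so P* = 168.
Then Q* = 2650 - 5(168) = 1810.

P* = 168, Q* = 1810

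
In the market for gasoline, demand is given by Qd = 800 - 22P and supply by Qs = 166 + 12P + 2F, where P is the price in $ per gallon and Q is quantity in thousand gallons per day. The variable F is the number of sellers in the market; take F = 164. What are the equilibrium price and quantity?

With F = 164, supply is Qs = 494 + 12P.
The market clears where 800 - 22P = 494 + 12P. Rearranging, 34P = 306, hence P* = 9.
Substitute back: Q* = 800 - 22(9) = 602.

P* = 9, Q* = 602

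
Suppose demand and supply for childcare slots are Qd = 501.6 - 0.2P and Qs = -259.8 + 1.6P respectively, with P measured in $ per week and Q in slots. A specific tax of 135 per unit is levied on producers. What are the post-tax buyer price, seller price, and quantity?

Producers keep P_s = P_b - 135 per unit, so supply in terms of the buyer price is Qs = -475.8 + 1.6P_b.
Equate demand and the shifted supply: 501.6 - 0.2P_b = -475.8 + 1.6P_b, giving 1.8P_b = 977.4, so P_b = 543.
So P_s = 408 and the quantity traded is Q = 501.6 - 0.2(543) = 393.

P_b = 543, P_s = 408, Q = 393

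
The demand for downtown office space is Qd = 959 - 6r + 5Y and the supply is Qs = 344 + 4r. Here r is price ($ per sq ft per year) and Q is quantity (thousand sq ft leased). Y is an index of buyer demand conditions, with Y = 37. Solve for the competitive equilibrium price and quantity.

r* = 80, Q* = 664

With Y = 37, demand is Qd = 1144 - 6r.
The market clears where 1144 - 6r = 344 + 4r. Rearranging, 10r = 800, hence r* = 80.
Then Q* = 1144 - 6(80) = 664.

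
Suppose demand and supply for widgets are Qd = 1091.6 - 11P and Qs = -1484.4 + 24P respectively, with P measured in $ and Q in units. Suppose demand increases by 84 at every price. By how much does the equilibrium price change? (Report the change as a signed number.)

At equilibrium Qd = Qs, so 1091.6 - 11P = -1484.4 + 24P; collecting terms, 2576 = 35P and P* = 73.6.
Substitute back: Q* = 1091.6 - 11(73.6) = 282.
After the shift, demand is Qd = 1175.6 - 11P.
The new intersection has 2660 = 35P, i.e. P = 76, Q = 339.6.
ΔP = 76 - 73.6 = 2.4.

ΔP = 2.4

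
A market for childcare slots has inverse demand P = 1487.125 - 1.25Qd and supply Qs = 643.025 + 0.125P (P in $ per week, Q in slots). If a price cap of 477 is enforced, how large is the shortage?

Shortage = 105.45

Rewriting in direct form: Qd = 1189.7 - 0.8P.
Evaluating both curves at the ceiling price 477 gives Qd = 808.1, Qs = 702.65.
Shortage = Qd - Qs = 808.1 - 702.65 = 105.45.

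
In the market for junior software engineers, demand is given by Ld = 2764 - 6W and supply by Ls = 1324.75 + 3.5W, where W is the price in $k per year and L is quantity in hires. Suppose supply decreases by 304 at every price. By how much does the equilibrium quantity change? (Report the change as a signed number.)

Set Ld = Ls: 2764 - 6W = 1324.75 + 3.5W, so 1439.25 = 9.5W and W* = 151.5.
Plugging W* into demand: L* = 2764 - 6(151.5) = 1855.
After the shift, supply is Ls = 1020.75 + 3.5W.
New equilibrium: 1743.25 = 9.5W, so W = 183.5 and L = 1663.
ΔL = 1663 - 1855 = -192.

ΔL = -192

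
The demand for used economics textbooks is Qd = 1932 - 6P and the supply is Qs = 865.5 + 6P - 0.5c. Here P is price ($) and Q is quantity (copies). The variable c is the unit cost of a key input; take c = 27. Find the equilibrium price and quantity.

With c = 27, supply is Qs = 852 + 6P.
Set Qd = Qs: 1932 - 6P = 852 + 6P, so 1080 = 12P and P* = 90.
Substitute back: Q* = 1932 - 6(90) = 1392.

P* = 90, Q* = 1392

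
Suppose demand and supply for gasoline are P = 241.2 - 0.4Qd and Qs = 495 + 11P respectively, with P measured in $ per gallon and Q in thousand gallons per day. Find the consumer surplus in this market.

Consumer surplus = 67977.8

Solving each curve for Q: Qd = 603 - 2.5P.
Set Qd = Qs: 603 - 2.5P = 495 + 11P, so 108 = 13.5P and P* = 8.
Plugging P* into demand: Q* = 603 - 2.5(8) = 583.
Demand choke price (Qd = 0): P = 603/2.5 = 241.2. Consumer surplus = ½ × (241.2 - 8) × 583 = 67977.8.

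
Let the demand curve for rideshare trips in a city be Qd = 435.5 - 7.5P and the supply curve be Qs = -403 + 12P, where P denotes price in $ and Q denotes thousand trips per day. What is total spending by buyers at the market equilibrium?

At equilibrium Qd = Qs, so 435.5 - 7.5P = -403 + 12P; collecting terms, 838.5 = 19.5P and P* = 43.
Then Q* = 435.5 - 7.5(43) = 113.
Total spending by buyers = P* × Q* = 43 × 113 = 4859.

Total spending by buyers = 4859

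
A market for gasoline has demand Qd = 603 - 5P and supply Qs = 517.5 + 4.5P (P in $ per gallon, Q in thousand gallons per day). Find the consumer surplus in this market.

Set Qd = Qs: 603 - 5P = 517.5 + 4.5P, so 85.5 = 9.5P and P* = 9.
From the demand curve, Q* = 603 - 5(9) = 558.
Demand choke price (Qd = 0): P = 603/5 = 120.6. Consumer surplus = ½ × (120.6 - 9) × 558 = 31136.4.

Consumer surplus = 31136.4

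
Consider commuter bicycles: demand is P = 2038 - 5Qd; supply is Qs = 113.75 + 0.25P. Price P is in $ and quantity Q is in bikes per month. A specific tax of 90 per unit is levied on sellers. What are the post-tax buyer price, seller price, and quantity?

P_b = 703, P_s = 613, Q = 267

In direct form, Qd = 407.6 - 0.2P.
The tax drives a wedge P_b - P_s = 90. Substituting P_s = P_b - 90 into supply: Qs = 91.25 + 0.25P_b.
Set Qd = Qs: 407.6 - 0.2P_b = 91.25 + 0.25P_b, so 316.35 = 0.45P_b and P_b = 703.
So P_s = 613 and the quantity traded is Q = 407.6 - 0.2(703) = 267.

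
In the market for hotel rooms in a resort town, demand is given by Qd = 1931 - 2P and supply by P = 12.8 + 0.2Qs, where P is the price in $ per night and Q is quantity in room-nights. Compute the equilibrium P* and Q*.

Solving each curve for Q: Qs = -64 + 5P.
The market clears where 1931 - 2P = -64 + 5P. Rearranging, 7P = 1995, hence P* = 285.
Plugging P* into demand: Q* = 1931 - 2(285) = 1361.

P* = 285, Q* = 1361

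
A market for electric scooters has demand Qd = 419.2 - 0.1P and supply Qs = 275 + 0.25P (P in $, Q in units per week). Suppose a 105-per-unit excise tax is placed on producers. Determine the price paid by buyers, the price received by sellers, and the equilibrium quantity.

The tax drives a wedge P_b - P_s = 105. Substituting P_s = P_b - 105 into supply: Qs = 248.75 + 0.25P_b.
Set Qd = Qs: 419.2 - 0.1P_b = 248.75 + 0.25P_b, so 170.45 = 0.35P_b and P_b = 487.
So P_s = 382 and the quantity traded is Q = 419.2 - 0.1(487) = 370.5.

P_b = 487, P_s = 382, Q = 370.5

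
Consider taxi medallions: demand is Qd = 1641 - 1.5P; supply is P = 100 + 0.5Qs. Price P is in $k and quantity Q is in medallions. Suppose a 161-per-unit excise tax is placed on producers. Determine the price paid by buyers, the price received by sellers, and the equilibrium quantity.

Inverting to quantity form: Qs = -200 + 2P.
Producers keep P_s = P_b - 161 per unit, so supply in terms of the buyer price is Qs = -522 + 2P_b.
Market clearing requires 1641 - 1.5P_b = -522 + 2P_b; hence 2163 = 3.5P_b and P_b = 618.
So P_s = 457 and the quantity traded is Q = 1641 - 1.5(618) = 714.

P_b = 618, P_s = 457, Q = 714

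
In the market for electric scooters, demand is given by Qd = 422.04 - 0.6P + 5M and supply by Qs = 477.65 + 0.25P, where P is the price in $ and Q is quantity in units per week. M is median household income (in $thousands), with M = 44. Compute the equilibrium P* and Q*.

P* = 193.4, Q* = 526

With M = 44, demand is Qd = 642.04 - 0.6P.
At equilibrium Qd = Qs, so 642.04 - 0.6P = 477.65 + 0.25P; collecting terms, 164.39 = 0.85P and P* = 193.4.
From the demand curve, Q* = 642.04 - 0.6(193.4) = 526.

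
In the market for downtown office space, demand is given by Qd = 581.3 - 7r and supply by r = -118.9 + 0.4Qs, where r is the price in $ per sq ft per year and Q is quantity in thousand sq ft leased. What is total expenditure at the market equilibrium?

Total expenditure = 11122.8

Rewriting in direct form: Qs = 297.25 + 2.5r.
The market clears where 581.3 - 7r = 297.25 + 2.5r. Rearranging, 9.5r = 284.05, hence r* = 29.9.
Substitute back: Q* = 581.3 - 7(29.9) = 372.
Total expenditure = r* × Q* = 29.9 × 372 = 11122.8.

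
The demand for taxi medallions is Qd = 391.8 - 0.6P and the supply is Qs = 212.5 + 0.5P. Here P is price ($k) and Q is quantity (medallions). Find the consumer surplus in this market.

The market clears where 391.8 - 0.6P = 212.5 + 0.5P. Rearranging, 1.1P = 179.3, hence P* = 163.
Substitute back: Q* = 391.8 - 0.6(163) = 294.
Demand choke price (Qd = 0): P = 391.8/0.6 = 653. Consumer surplus = ½ × (653 - 163) × 294 = 72030.

Consumer surplus = 72030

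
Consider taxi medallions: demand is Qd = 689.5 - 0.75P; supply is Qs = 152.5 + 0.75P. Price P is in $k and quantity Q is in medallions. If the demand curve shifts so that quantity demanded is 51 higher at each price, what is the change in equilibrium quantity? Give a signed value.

Equating demand and supply, 689.5 - 0.75P = 152.5 + 0.75P gives 1.5P = 537, so P* = 358.
Substitute back: Q* = 689.5 - 0.75(358) = 421.
After the shift, demand is Qd = 740.5 - 0.75P.
New equilibrium: 588 = 1.5P, so P = 392 and Q = 446.5.
ΔQ = 446.5 - 421 = 25.5.

ΔQ = 25.5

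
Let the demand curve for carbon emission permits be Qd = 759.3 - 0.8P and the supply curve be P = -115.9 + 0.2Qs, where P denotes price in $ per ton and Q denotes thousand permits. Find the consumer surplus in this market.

Consumer surplus = 337181.40625

In direct form, Qs = 579.5 + 5P.
The market clears where 759.3 - 0.8P = 579.5 + 5P. Rearranging, 5.8P = 179.8, hence P* = 31.
Then Q* = 759.3 - 0.8(31) = 734.5.
Demand choke price (Qd = 0): P = 759.3/0.8 = 949.125. Consumer surplus = ½ × (949.125 - 31) × 734.5 = 337181.40625.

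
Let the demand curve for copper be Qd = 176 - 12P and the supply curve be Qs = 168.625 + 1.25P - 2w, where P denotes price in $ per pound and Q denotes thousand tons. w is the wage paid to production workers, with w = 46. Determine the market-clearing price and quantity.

With w = 46, supply is Qs = 76.625 + 1.25P.
Set Qd = Qs: 176 - 12P = 76.625 + 1.25P, so 99.375 = 13.25P and P* = 7.5.
Substitute back: Q* = 176 - 12(7.5) = 86.

P* = 7.5, Q* = 86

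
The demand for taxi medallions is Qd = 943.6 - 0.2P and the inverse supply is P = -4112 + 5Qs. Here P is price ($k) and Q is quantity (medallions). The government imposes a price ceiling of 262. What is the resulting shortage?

Shortage = 16.4

Rewriting in direct form: Qs = 822.4 + 0.2P.
With P fixed at 262, quantity demanded is 891.2 and quantity supplied is 874.8.
Shortage = Qd - Qs = 891.2 - 874.8 = 16.4.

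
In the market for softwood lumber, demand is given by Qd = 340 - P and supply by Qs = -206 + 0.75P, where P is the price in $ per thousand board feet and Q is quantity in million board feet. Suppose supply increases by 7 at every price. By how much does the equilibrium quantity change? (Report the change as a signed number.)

ΔQ = 4

Set Qd = Qs: 340 - P = -206 + 0.75P, so 546 = 1.75P and P* = 312.
Then Q* = 340 - 312 = 28.
After the shift, supply is Qs = -199 + 0.75P.
New equilibrium: 539 = 1.75P, so P = 308 and Q = 32.
ΔQ = 32 - 28 = 4.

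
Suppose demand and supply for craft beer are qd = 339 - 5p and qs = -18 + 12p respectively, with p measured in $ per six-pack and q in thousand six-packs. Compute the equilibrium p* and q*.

p* = 21, q* = 234

At equilibrium qd = qs, so 339 - 5p = -18 + 12p; collecting terms, 357 = 17p and p* = 21.
Plugging p* into demand: q* = 339 - 5(21) = 234.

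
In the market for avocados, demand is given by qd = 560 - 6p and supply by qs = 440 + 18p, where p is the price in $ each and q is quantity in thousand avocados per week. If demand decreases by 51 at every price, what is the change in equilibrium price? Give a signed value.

Δp = -2.125

Set qd = qs: 560 - 6p = 440 + 18p, so 120 = 24p and p* = 5.
Substitute back: q* = 560 - 6(5) = 530.
After the shift, demand is qd = 509 - 6p.
Re-solving, 24p = 69 gives p = 2.875 and q = 491.75.
Δp = 2.875 - 5 = -2.125.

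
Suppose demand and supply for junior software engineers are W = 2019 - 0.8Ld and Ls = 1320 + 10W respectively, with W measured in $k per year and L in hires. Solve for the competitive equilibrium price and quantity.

W* = 107, L* = 2390

Rewriting in direct form: Ld = 2523.75 - 1.25W.
Set Ld = Ls: 2523.75 - 1.25W = 1320 + 10W, so 1203.75 = 11.25W and W* = 107.
Substitute back: L* = 2523.75 - 1.25(107) = 2390.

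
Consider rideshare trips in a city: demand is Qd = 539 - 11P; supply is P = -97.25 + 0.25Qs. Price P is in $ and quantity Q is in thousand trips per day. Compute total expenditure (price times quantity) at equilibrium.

Total expenditure = 4290

Solving each curve for Q: Qs = 389 + 4P.
The market clears where 539 - 11P = 389 + 4P. Rearranging, 15P = 150, hence P* = 10.
Then Q* = 539 - 11(10) = 429.
Total expenditure = P* × Q* = 10 × 429 = 4290.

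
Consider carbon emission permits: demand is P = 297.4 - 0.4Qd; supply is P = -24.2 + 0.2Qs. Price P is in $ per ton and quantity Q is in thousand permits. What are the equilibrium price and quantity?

P* = 83, Q* = 536

Solving each curve for Q: Qd = 743.5 - 2.5P and Qs = 121 + 5P.
Equating demand and supply, 743.5 - 2.5P = 121 + 5P gives 7.5P = 622.5, so P* = 83.
From the demand curve, Q* = 743.5 - 2.5(83) = 536.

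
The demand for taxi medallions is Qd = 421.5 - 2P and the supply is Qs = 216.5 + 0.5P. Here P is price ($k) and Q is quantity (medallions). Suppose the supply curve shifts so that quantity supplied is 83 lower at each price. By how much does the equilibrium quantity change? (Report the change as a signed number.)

Equating demand and supply, 421.5 - 2P = 216.5 + 0.5P gives 2.5P = 205, so P* = 82.
From the demand curve, Q* = 421.5 - 2(82) = 257.5.
After the shift, supply is Qs = 133.5 + 0.5P.
New equilibrium: 288 = 2.5P, so P = 115.2 and Q = 191.1.
ΔQ = 191.1 - 257.5 = -66.4.

ΔQ = -66.4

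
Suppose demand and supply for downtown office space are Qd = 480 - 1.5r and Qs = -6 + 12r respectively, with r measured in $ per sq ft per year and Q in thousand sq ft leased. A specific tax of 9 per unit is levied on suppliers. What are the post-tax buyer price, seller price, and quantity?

r_b = 44, r_s = 35, Q = 414

The tax drives a wedge r_b - r_s = 9. Substituting r_s = r_b - 9 into supply: Qs = -114 + 12r_b.
Equate demand and the shifted supply: 480 - 1.5r_b = -114 + 12r_b, giving 13.5r_b = 594, so r_b = 44.
So r_s = 35 and the quantity traded is Q = 480 - 1.5(44) = 414.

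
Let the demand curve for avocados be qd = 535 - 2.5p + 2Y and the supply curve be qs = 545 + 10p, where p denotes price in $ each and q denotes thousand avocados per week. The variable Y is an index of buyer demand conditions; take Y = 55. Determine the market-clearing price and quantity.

With Y = 55, demand is qd = 645 - 2.5p.
Equating demand and supply, 645 - 2.5p = 545 + 10p gives 12.5p = 100, so p* = 8.
Then q* = 645 - 2.5(8) = 625.

p* = 8, q* = 625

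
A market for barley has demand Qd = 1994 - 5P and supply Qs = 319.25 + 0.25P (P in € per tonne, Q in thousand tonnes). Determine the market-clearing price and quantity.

P* = 319, Q* = 399

At equilibrium Qd = Qs, so 1994 - 5P = 319.25 + 0.25P; collecting terms, 1674.75 = 5.25P and P* = 319.
From the demand curve, Q* = 1994 - 5(319) = 399.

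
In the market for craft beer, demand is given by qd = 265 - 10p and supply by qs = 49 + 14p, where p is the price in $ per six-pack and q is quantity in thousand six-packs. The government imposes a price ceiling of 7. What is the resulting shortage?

With p fixed at 7, quantity demanded is 195 and quantity supplied is 147.
Shortage = qd - qs = 195 - 147 = 48.

Shortage = 48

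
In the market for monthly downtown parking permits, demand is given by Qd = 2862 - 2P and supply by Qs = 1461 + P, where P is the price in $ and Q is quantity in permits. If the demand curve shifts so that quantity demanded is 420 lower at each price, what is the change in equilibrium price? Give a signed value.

Set Qd = Qs: 2862 - 2P = 1461 + P, so 1401 = 3P and P* = 467.
Substitute back: Q* = 2862 - 2(467) = 1928.
After the shift, demand is Qd = 2442 - 2P.
Re-solving, 3P = 981 gives P = 327 and Q = 1788.
ΔP = 327 - 467 = -140.

ΔP = -140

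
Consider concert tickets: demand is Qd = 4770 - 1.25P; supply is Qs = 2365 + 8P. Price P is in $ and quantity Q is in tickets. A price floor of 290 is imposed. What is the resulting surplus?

Evaluating both curves at the floor price 290 gives Qd = 4407.5, Qs = 4685.
Surplus = Qs - Qd = 4685 - 4407.5 = 277.5.

Surplus = 277.5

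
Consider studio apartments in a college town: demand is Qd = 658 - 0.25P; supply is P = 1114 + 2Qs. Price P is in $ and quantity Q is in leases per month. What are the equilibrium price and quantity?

P* = 1620, Q* = 253

In direct form, Qs = -557 + 0.5P.
At equilibrium Qd = Qs, so 658 - 0.25P = -557 + 0.5P; collecting terms, 1215 = 0.75P and P* = 1620.
Then Q* = 658 - 0.25(1620) = 253.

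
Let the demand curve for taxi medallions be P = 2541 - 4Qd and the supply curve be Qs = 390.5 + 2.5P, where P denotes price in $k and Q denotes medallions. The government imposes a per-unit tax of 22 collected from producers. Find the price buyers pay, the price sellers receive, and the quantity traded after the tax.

P_b = 109, P_s = 87, Q = 608

Rewriting in direct form: Qd = 635.25 - 0.25P.
Producers keep P_s = P_b - 22 per unit, so supply in terms of the buyer price is Qs = 335.5 + 2.5P_b.
Market clearing requires 635.25 - 0.25P_b = 335.5 + 2.5P_b; hence 299.75 = 2.75P_b and P_b = 109.
Then P_s = 109 - 22 = 87 and Q = 635.25 - 0.25(109) = 608.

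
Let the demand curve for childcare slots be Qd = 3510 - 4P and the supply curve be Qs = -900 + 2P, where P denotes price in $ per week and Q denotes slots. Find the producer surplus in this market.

Producer surplus = 81225

Set Qd = Qs: 3510 - 4P = -900 + 2P, so 4410 = 6P and P* = 735.
Substitute back: Q* = 3510 - 4(735) = 570.
Supply choke price (Qs = 0): P = 450. Producer surplus = ½ × (735 - 450) × 570 = 81225.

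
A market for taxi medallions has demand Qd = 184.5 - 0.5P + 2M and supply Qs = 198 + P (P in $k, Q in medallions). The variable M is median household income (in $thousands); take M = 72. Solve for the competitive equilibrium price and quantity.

P* = 87, Q* = 285

With M = 72, demand is Qd = 328.5 - 0.5P.
Set Qd = Qs: 328.5 - 0.5P = 198 + P, so 130.5 = 1.5P and P* = 87.
Then Q* = 328.5 - 0.5(87) = 285.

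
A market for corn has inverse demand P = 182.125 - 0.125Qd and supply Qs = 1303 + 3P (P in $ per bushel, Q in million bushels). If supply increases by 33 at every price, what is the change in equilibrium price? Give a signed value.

In direct form, Qd = 1457 - 8P.
At equilibrium Qd = Qs, so 1457 - 8P = 1303 + 3P; collecting terms, 154 = 11P and P* = 14.
Plugging P* into demand: Q* = 1457 - 8(14) = 1345.
After the shift, supply is Qs = 1336 + 3P.
Re-solving, 11P = 121 gives P = 11 and Q = 1369.
ΔP = 11 - 14 = -3.

ΔP = -3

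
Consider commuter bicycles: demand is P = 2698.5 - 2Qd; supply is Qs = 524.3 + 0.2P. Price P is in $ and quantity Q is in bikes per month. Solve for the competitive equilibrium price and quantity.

Inverting to quantity form: Qd = 1349.25 - 0.5P.
The market clears where 1349.25 - 0.5P = 524.3 + 0.2P. Rearranging, 0.7P = 824.95, hence P* = 1178.5.
Plugging P* into demand: Q* = 1349.25 - 0.5(1178.5) = 760.

P* = 1178.5, Q* = 760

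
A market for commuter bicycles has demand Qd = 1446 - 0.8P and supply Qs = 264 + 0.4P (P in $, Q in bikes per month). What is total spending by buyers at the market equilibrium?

Total spending by buyers = 648130

At equilibrium Qd = Qs, so 1446 - 0.8P = 264 + 0.4P; collecting terms, 1182 = 1.2P and P* = 985.
Substitute back: Q* = 1446 - 0.8(985) = 658.
Total spending by buyers = P* × Q* = 985 × 658 = 648130.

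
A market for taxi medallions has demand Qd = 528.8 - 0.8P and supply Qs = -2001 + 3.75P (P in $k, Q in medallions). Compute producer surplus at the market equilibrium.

At equilibrium Qd = Qs, so 528.8 - 0.8P = -2001 + 3.75P; collecting terms, 2529.8 = 4.55P and P* = 556.
Then Q* = 528.8 - 0.8(556) = 84.
Supply choke price (Qs = 0): P = 533.6. Producer surplus = ½ × (556 - 533.6) × 84 = 940.8.

Producer surplus = 940.8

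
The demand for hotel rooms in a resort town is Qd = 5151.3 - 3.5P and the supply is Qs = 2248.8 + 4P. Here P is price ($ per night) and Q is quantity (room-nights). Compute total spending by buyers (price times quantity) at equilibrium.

Total spending by buyers = 1469361.6

Equating demand and supply, 5151.3 - 3.5P = 2248.8 + 4P gives 7.5P = 2902.5, so P* = 387.
Plugging P* into demand: Q* = 5151.3 - 3.5(387) = 3796.8.
Total spending by buyers = P* × Q* = 387 × 3796.8 = 1469361.6.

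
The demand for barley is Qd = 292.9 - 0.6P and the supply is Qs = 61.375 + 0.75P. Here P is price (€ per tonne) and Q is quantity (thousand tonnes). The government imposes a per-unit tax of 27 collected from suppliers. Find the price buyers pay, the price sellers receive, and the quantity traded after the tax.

The tax drives a wedge P_b - P_s = 27. Substituting P_s = P_b - 27 into supply: Qs = 41.125 + 0.75P_b.
Equate demand and the shifted supply: 292.9 - 0.6P_b = 41.125 + 0.75P_b, giving 1.35P_b = 251.775, so P_b = 186.5.
So P_s = 159.5 and the quantity traded is Q = 292.9 - 0.6(186.5) = 181.

P_b = 186.5, P_s = 159.5, Q = 181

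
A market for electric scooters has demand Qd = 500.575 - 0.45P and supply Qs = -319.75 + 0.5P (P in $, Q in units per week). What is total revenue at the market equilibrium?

Total revenue = 96712

At equilibrium Qd = Qs, so 500.575 - 0.45P = -319.75 + 0.5P; collecting terms, 820.325 = 0.95P and P* = 863.5.
Substitute back: Q* = 500.575 - 0.45(863.5) = 112.
Total revenue = P* × Q* = 863.5 × 112 = 96712.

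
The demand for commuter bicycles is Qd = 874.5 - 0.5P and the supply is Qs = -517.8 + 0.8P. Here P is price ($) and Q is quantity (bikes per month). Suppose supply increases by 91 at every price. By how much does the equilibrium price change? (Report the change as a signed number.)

At equilibrium Qd = Qs, so 874.5 - 0.5P = -517.8 + 0.8P; collecting terms, 1392.3 = 1.3P and P* = 1071.
Plugging P* into demand: Q* = 874.5 - 0.5(1071) = 339.
After the shift, supply is Qs = -426.8 + 0.8P.
The new intersection has 1301.3 = 1.3P, i.e. P = 1001, Q = 374.
ΔP = 1001 - 1071 = -70.

ΔP = -70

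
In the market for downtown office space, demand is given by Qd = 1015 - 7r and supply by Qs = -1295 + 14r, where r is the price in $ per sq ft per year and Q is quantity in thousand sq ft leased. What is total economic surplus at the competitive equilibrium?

Set Qd = Qs: 1015 - 7r = -1295 + 14r, so 2310 = 21r and r* = 110.
Substitute back: Q* = 1015 - 7(110) = 245.
Demand choke price = 145; supply choke price = 92.5. CS = ½(145 - 110)(245) = 4287.5; PS = ½(110 - 92.5)(245) = 2143.75. Total surplus = 6431.25.

Total surplus = 6431.25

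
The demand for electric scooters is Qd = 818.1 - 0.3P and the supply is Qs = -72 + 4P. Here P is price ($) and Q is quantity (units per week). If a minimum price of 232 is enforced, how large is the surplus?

With P fixed at 232, quantity demanded is 748.5 and quantity supplied is 856.
Surplus = Qs - Qd = 856 - 748.5 = 107.5.

Surplus = 107.5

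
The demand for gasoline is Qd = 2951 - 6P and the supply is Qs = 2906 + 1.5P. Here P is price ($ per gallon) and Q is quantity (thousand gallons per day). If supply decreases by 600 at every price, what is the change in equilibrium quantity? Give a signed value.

ΔQ = -480

The market clears where 2951 - 6P = 2906 + 1.5P. Rearranging, 7.5P = 45, hence P* = 6.
Then Q* = 2951 - 6(6) = 2915.
After the shift, supply is Qs = 2306 + 1.5P.
Re-solving, 7.5P = 645 gives P = 86 and Q = 2435.
ΔQ = 2435 - 2915 = -480.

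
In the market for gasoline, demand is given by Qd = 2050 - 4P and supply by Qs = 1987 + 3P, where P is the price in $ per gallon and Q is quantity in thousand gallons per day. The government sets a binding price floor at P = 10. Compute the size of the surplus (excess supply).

With P fixed at 10, quantity demanded is 2010 and quantity supplied is 2017.
Surplus = Qs - Qd = 2017 - 2010 = 7.

Surplus = 7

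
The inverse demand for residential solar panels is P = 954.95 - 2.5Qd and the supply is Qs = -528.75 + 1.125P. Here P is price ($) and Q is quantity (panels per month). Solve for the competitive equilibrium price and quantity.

P* = 597.2, Q* = 143.1

Solving each curve for Q: Qd = 381.98 - 0.4P.
Set Qd = Qs: 381.98 - 0.4P = -528.75 + 1.125P, so 910.73 = 1.525P and P* = 597.2.
Plugging P* into demand: Q* = 381.98 - 0.4(597.2) = 143.1.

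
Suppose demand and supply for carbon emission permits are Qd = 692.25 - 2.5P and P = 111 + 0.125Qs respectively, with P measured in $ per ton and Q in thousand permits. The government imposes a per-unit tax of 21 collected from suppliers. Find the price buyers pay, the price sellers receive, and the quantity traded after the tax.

In direct form, Qs = -888 + 8P.
Suppliers keep P_s = P_b - 21 per unit, so supply in terms of the buyer price is Qs = -1056 + 8P_b.
Market clearing requires 692.25 - 2.5P_b = -1056 + 8P_b; hence 1748.25 = 10.5P_b and P_b = 166.5.
So P_s = 145.5 and the quantity traded is Q = 692.25 - 2.5(166.5) = 276.

P_b = 166.5, P_s = 145.5, Q = 276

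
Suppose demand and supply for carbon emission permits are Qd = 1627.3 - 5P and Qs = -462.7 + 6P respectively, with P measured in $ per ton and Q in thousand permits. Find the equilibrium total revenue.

Set Qd = Qs: 1627.3 - 5P = -462.7 + 6P, so 2090 = 11P and P* = 190.
From the demand curve, Q* = 1627.3 - 5(190) = 677.3.
Total revenue = P* × Q* = 190 × 677.3 = 128687.

Total revenue = 128687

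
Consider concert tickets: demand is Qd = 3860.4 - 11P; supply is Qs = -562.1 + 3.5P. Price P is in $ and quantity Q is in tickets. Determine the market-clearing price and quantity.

The market clears where 3860.4 - 11P = -562.1 + 3.5P. Rearranging, 14.5P = 4422.5, hence P* = 305.
Substitute back: Q* = 3860.4 - 11(305) = 505.4.

P* = 305, Q* = 505.4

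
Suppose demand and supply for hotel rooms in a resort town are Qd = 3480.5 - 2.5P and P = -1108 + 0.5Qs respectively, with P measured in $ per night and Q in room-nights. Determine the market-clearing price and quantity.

Solving each curve for Q: Qs = 2216 + 2P.
At equilibrium Qd = Qs, so 3480.5 - 2.5P = 2216 + 2P; collecting terms, 1264.5 = 4.5P and P* = 281.
Then Q* = 3480.5 - 2.5(281) = 2778.

P* = 281, Q* = 2778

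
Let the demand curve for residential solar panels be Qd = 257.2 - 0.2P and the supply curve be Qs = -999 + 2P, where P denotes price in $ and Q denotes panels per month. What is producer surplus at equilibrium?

Set Qd = Qs: 257.2 - 0.2P = -999 + 2P, so 1256.2 = 2.2P and P* = 571.
From the demand curve, Q* = 257.2 - 0.2(571) = 143.
Supply choke price (Qs = 0): P = 499.5. Producer surplus = ½ × (571 - 499.5) × 143 = 5112.25.

Producer surplus = 5112.25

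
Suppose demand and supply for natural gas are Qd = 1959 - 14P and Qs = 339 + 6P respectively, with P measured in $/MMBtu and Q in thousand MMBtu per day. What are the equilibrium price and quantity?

P* = 81, Q* = 825

Equating demand and supply, 1959 - 14P = 339 + 6P gives 20P = 1620, so P* = 81.
From the demand curve, Q* = 1959 - 14(81) = 825.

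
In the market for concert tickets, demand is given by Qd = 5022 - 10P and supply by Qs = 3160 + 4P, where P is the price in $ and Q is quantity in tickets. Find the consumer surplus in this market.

Consumer surplus = 681543.2

Set Qd = Qs: 5022 - 10P = 3160 + 4P, so 1862 = 14P and P* = 133.
Plugging P* into demand: Q* = 5022 - 10(133) = 3692.
Demand choke price (Qd = 0): P = 5022/10 = 502.2. Consumer surplus = ½ × (502.2 - 133) × 3692 = 681543.2.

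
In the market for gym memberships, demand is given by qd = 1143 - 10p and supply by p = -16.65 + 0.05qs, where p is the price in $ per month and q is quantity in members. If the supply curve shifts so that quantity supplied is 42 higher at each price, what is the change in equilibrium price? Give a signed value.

Inverting to quantity form: qs = 333 + 20p.
The market clears where 1143 - 10p = 333 + 20p. Rearranging, 30p = 810, hence p* = 27.
Then q* = 1143 - 10(27) = 873.
After the shift, supply is qs = 375 + 20p.
The new intersection has 768 = 30p, i.e. p = 25.6, q = 887.
Δp = 25.6 - 27 = -1.4.

Δp = -1.4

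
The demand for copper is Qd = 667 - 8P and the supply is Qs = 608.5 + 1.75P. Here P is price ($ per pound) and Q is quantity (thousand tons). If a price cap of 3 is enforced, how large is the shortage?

At P = 3: Qd = 643 and Qs = 613.75.
Shortage = Qd - Qs = 643 - 613.75 = 29.25.

Shortage = 29.25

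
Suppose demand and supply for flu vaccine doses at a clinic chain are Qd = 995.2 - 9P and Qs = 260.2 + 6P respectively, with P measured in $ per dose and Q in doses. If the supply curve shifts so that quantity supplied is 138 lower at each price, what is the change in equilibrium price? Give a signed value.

Set Qd = Qs: 995.2 - 9P = 260.2 + 6P, so 735 = 15P and P* = 49.
From the demand curve, Q* = 995.2 - 9(49) = 554.2.
After the shift, supply is Qs = 122.2 + 6P.
The new intersection has 873 = 15P, i.e. P = 58.2, Q = 471.4.
ΔP = 58.2 - 49 = 9.2.

ΔP = 9.2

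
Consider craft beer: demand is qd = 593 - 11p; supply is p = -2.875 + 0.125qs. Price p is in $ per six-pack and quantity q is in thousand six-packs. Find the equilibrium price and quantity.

Inverting to quantity form: qs = 23 + 8p.
Set qd = qs: 593 - 11p = 23 + 8p, so 570 = 19p and p* = 30.
Substitute back: q* = 593 - 11(30) = 263.

p* = 30, q* = 263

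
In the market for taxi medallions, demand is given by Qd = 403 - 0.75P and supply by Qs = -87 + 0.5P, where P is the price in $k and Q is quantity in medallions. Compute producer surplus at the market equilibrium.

At equilibrium Qd = Qs, so 403 - 0.75P = -87 + 0.5P; collecting terms, 490 = 1.25P and P* = 392.
Then Q* = 403 - 0.75(392) = 109.
Supply choke price (Qs = 0): P = 174. Producer surplus = ½ × (392 - 174) × 109 = 11881.

Producer surplus = 11881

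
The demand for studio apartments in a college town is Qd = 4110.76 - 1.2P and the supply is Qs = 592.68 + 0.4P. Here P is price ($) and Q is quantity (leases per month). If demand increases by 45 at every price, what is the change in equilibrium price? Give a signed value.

Set Qd = Qs: 4110.76 - 1.2P = 592.68 + 0.4P, so 3518.08 = 1.6P and P* = 2198.8.
From the demand curve, Q* = 4110.76 - 1.2(2198.8) = 1472.2.
After the shift, demand is Qd = 4155.76 - 1.2P.
Re-solving, 1.6P = 3563.08 gives P = 2226.925 and Q = 1483.45.
ΔP = 2226.925 - 2198.8 = 28.125.

ΔP = 28.125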